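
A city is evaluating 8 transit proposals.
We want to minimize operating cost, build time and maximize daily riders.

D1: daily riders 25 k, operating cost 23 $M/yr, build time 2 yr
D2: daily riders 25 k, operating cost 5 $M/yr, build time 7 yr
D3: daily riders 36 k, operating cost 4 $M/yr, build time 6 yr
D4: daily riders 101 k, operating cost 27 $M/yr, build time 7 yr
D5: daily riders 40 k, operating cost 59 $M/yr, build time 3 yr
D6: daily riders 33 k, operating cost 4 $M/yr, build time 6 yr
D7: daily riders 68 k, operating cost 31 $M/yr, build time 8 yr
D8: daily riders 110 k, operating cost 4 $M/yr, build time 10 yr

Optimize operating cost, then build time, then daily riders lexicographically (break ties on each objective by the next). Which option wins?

D3

First minimize operating cost: best is 4, kept {D3, D6, D8}.
Then minimize build time: best is 6, kept {D3, D6}.
Then maximize daily riders: best is 36, kept {D3}.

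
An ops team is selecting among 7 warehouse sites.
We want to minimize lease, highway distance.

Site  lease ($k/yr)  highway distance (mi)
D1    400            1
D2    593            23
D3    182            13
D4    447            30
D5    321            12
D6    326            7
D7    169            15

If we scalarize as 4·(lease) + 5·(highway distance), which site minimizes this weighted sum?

D7

D1: 4·400 + 5·1 = 1605
D2: 4·593 + 5·23 = 2487
D3: 4·182 + 5·13 = 793
D4: 4·447 + 5·30 = 1938
D5: 4·321 + 5·12 = 1344
D6: 4·326 + 5·7 = 1339
D7: 4·169 + 5·15 = 751
Lowest: D7 at 751.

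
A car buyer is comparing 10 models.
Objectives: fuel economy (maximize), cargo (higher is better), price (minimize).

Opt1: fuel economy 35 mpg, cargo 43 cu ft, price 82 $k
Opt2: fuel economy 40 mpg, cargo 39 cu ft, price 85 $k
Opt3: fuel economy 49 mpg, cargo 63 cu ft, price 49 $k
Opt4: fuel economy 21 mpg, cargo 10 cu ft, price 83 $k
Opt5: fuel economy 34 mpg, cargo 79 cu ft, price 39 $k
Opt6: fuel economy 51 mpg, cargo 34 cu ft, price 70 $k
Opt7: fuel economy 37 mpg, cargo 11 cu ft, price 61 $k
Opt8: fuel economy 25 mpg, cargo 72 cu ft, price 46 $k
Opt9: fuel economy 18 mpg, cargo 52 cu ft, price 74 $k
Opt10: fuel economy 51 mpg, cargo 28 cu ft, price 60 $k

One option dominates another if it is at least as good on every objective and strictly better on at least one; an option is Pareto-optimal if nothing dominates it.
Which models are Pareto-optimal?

Opt3, Opt5, Opt6, Opt10

Opt1: dominated by Opt3 (fuel economy 49≥35, cargo 63≥43, price 49≤82).
Opt2: dominated by Opt3 (fuel economy 49≥40, cargo 63≥39, price 49≤85).
Opt3: not dominated.
Opt4: dominated by Opt1 (fuel economy 35≥21, cargo 43≥10, price 82≤83).
Opt5: not dominated (best cargo).
Opt6: not dominated.
Opt7: dominated by Opt3 (fuel economy 49≥37, cargo 63≥11, price 49≤61).
Opt8: dominated by Opt5 (fuel economy 34≥25, cargo 79≥72, price 39≤46).
Opt9: dominated by Opt3 (fuel economy 49≥18, cargo 63≥52, price 49≤74).
Opt10: not dominated.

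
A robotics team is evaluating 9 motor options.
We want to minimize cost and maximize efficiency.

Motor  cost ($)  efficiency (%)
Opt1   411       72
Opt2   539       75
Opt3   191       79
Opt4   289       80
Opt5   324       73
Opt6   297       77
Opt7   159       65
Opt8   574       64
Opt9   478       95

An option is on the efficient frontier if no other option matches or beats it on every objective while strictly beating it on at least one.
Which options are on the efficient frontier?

Opt1: dominated by Opt3 (cost 191≤411, efficiency 79≥72).
Opt2: dominated by Opt3 (cost 191≤539, efficiency 79≥75).
Opt3: not dominated.
Opt4: not dominated.
Opt5: dominated by Opt3 (cost 191≤324, efficiency 79≥73).
Opt6: dominated by Opt3 (cost 191≤297, efficiency 79≥77).
Opt7: not dominated (best cost).
Opt8: dominated by Opt1 (cost 411≤574, efficiency 72≥64).
Opt9: not dominated (best efficiency).

Opt3, Opt4, Opt7, Opt9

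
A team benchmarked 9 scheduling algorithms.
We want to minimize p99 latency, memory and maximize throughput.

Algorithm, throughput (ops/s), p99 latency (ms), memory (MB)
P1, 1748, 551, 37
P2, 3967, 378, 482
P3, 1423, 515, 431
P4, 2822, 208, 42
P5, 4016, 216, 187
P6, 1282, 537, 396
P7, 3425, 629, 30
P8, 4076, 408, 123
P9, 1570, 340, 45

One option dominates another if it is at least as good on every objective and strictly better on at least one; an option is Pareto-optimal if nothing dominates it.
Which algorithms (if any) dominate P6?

P4: throughput 2822≥1282, p99 latency 208≤537, memory 42≤396 — dominates P6.
P5: throughput 4016≥1282, p99 latency 216≤537, memory 187≤396 — dominates P6.
P8: throughput 4076≥1282, p99 latency 408≤537, memory 123≤396 — dominates P6.
P9: throughput 1570≥1282, p99 latency 340≤537, memory 45≤396 — dominates P6.
Others (P1, P2, P3, P7) are each worse than P6 on at least one objective.

P4, P5, P8, P9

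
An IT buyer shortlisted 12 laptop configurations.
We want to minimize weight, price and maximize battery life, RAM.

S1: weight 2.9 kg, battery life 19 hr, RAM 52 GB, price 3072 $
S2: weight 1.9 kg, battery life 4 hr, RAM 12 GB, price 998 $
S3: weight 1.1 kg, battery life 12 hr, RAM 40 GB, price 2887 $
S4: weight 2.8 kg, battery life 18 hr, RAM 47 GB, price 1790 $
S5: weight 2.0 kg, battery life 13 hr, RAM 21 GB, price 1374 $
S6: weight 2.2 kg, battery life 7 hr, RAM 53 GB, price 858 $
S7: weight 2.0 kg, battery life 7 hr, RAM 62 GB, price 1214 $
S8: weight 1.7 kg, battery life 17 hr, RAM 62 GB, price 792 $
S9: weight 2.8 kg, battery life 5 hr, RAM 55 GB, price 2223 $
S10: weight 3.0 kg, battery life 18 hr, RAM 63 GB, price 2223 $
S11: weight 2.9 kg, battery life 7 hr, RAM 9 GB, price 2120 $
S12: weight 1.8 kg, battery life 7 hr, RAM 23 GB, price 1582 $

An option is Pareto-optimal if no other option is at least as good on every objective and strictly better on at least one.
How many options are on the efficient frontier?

S1: not dominated (best battery life).
S2: dominated by S8 (weight 1.7≤1.9, battery life 17≥4, RAM 62≥12, price 792≤998).
S3: not dominated (best weight).
S4: not dominated.
S5: dominated by S8 (weight 1.7≤2.0, battery life 17≥13, RAM 62≥21, price 792≤1374).
S6: dominated by S8 (weight 1.7≤2.2, battery life 17≥7, RAM 62≥53, price 792≤858).
S7: dominated by S8 (weight 1.7≤2.0, battery life 17≥7, RAM 62≥62, price 792≤1214).
S8: not dominated (best price).
S9: dominated by S7 (weight 2.0≤2.8, battery life 7≥5, RAM 62≥55, price 1214≤2223).
S10: not dominated (best RAM).
S11: dominated by S4 (weight 2.8≤2.9, battery life 18≥7, RAM 47≥9, price 1790≤2120).
S12: dominated by S8 (weight 1.7≤1.8, battery life 17≥7, RAM 62≥23, price 792≤1582).
Pareto-optimal: S1, S3, S4, S8, S10 → 5.

5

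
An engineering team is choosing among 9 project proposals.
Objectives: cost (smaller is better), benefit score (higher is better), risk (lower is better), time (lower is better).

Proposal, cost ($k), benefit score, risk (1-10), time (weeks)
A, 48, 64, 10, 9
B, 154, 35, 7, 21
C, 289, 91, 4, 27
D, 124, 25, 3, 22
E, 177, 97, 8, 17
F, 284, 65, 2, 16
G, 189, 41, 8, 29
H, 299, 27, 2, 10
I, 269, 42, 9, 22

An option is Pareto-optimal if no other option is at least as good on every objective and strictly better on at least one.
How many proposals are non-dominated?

A: not dominated (best cost).
B: not dominated.
C: not dominated.
D: not dominated.
E: not dominated (best benefit score).
F: not dominated.
G: dominated by E (cost 177≤189, benefit score 97≥41, risk 8≤8, time 17≤29).
H: not dominated.
I: dominated by E (cost 177≤269, benefit score 97≥42, risk 8≤9, time 17≤22).
Pareto-optimal: A, B, C, D, E, F, H → 7.

7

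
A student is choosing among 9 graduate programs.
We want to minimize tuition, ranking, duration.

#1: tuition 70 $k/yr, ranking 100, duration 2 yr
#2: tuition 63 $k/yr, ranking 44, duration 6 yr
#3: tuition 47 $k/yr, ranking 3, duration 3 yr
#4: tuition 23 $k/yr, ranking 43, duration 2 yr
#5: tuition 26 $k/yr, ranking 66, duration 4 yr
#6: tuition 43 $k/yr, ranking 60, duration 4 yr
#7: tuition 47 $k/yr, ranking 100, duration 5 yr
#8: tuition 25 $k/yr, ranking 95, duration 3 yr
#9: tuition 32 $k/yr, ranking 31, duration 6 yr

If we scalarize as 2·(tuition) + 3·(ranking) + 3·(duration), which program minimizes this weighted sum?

#3

#1: 2·70 + 3·100 + 3·2 = 446
#2: 2·63 + 3·44 + 3·6 = 276
#3: 2·47 + 3·3 + 3·3 = 112
#4: 2·23 + 3·43 + 3·2 = 181
#5: 2·26 + 3·66 + 3·4 = 262
#6: 2·43 + 3·60 + 3·4 = 278
#7: 2·47 + 3·100 + 3·5 = 409
#8: 2·25 + 3·95 + 3·3 = 344
#9: 2·32 + 3·31 + 3·6 = 175
Lowest: #3 at 112.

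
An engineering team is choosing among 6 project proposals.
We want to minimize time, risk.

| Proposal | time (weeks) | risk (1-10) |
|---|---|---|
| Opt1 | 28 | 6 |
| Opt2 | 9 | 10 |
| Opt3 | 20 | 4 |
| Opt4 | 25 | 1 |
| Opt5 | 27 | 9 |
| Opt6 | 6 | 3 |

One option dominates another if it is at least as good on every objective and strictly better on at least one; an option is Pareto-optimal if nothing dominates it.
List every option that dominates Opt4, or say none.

none

Opt1: worse on time (28 vs 25).
Opt2: worse on risk (10 vs 1).
Opt3: worse on risk (4 vs 1).
Opt5: worse on time (27 vs 25).
Opt6: worse on risk (3 vs 1).
No option dominates Opt4.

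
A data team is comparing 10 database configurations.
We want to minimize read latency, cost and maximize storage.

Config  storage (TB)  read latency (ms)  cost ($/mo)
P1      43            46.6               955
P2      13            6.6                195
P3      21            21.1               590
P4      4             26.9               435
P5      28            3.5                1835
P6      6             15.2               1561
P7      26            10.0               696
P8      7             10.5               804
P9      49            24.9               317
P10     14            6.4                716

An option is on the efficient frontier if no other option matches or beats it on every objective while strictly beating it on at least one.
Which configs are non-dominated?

P1: dominated by P9 (storage 49≥43, read latency 24.9≤46.6, cost 317≤955).
P2: not dominated (best cost).
P3: not dominated.
P4: dominated by P2 (storage 13≥4, read latency 6.6≤26.9, cost 195≤435).
P5: not dominated (best read latency).
P6: dominated by P2 (storage 13≥6, read latency 6.6≤15.2, cost 195≤1561).
P7: not dominated.
P8: dominated by P2 (storage 13≥7, read latency 6.6≤10.5, cost 195≤804).
P9: not dominated (best storage).
P10: not dominated.

P2, P3, P5, P7, P9, P10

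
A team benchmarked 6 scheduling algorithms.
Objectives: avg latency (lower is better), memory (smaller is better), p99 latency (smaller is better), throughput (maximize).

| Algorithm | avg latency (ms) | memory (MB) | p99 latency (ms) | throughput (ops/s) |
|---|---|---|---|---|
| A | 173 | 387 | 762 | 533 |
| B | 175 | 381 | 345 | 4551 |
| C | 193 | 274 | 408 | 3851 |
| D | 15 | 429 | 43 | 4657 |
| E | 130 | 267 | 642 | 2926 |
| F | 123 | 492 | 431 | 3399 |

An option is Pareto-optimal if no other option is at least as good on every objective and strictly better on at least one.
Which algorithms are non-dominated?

B, C, D, E

A: dominated by E (avg latency 130≤173, memory 267≤387, p99 latency 642≤762, throughput 2926≥533).
B: not dominated.
C: not dominated.
D: not dominated (best avg latency).
E: not dominated (best memory).
F: dominated by D (avg latency 15≤123, memory 429≤492, p99 latency 43≤431, throughput 4657≥3399).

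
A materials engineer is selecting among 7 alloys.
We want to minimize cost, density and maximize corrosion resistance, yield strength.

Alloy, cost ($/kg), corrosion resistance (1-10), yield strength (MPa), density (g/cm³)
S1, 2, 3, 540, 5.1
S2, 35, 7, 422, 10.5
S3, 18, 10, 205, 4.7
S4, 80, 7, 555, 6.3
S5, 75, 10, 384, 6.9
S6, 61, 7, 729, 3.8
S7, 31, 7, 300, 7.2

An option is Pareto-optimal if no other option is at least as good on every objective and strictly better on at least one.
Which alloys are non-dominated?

S1: not dominated (best cost).
S2: not dominated.
S3: not dominated.
S4: dominated by S6 (cost 61≤80, corrosion resistance 7≥7, yield strength 729≥555, density 3.8≤6.3).
S5: not dominated.
S6: not dominated (best yield strength).
S7: not dominated.

S1, S2, S3, S5, S6, S7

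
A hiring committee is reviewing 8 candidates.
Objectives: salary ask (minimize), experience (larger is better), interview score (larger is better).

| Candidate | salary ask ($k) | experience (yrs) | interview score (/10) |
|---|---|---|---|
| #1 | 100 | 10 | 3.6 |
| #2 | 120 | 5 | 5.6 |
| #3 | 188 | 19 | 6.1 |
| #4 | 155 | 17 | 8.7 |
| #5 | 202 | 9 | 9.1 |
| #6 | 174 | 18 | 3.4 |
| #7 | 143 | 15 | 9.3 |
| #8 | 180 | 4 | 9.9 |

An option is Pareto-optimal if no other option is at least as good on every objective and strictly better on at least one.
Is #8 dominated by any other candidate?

No

#1: worse on interview score (3.6 vs 9.9).
#2: worse on interview score (5.6 vs 9.9).
#3: worse on salary ask (188 vs 180).
#4: worse on interview score (8.7 vs 9.9).
#5: worse on salary ask (202 vs 180).
#6: worse on interview score (3.4 vs 9.9).
#7: worse on interview score (9.3 vs 9.9).
No option is at least as good as #8 on every objective and strictly better on one.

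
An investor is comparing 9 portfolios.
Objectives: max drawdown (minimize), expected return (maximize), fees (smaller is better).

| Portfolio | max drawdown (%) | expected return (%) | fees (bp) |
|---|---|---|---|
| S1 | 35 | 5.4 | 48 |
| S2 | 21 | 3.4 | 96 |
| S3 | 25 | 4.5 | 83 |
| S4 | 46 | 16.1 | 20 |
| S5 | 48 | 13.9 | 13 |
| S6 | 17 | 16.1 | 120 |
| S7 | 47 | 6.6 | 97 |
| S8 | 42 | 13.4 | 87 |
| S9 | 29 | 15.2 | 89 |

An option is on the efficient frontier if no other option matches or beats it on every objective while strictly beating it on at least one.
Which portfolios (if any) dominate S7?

S4: max drawdown 46≤47, expected return 16.1≥6.6, fees 20≤97 — dominates S7.
S8: max drawdown 42≤47, expected return 13.4≥6.6, fees 87≤97 — dominates S7.
S9: max drawdown 29≤47, expected return 15.2≥6.6, fees 89≤97 — dominates S7.
Others (S1, S2, S3, S5, S6) are each worse than S7 on at least one objective.

S4, S8, S9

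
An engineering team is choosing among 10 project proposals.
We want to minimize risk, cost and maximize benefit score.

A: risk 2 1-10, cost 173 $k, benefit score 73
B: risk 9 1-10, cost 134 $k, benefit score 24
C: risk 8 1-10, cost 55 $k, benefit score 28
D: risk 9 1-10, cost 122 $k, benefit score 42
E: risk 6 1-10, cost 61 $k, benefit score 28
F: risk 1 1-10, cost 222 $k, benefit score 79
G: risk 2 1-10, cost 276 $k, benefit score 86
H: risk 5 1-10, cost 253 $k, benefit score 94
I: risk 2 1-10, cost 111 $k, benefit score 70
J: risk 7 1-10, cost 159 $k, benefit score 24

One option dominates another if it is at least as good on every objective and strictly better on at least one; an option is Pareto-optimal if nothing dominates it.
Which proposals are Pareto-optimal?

A, C, E, F, G, H, I

A: not dominated.
B: dominated by C (risk 8≤9, cost 55≤134, benefit score 28≥24).
C: not dominated (best cost).
D: dominated by I (risk 2≤9, cost 111≤122, benefit score 70≥42).
E: not dominated.
F: not dominated (best risk).
G: not dominated.
H: not dominated (best benefit score).
I: not dominated.
J: dominated by E (risk 6≤7, cost 61≤159, benefit score 28≥24).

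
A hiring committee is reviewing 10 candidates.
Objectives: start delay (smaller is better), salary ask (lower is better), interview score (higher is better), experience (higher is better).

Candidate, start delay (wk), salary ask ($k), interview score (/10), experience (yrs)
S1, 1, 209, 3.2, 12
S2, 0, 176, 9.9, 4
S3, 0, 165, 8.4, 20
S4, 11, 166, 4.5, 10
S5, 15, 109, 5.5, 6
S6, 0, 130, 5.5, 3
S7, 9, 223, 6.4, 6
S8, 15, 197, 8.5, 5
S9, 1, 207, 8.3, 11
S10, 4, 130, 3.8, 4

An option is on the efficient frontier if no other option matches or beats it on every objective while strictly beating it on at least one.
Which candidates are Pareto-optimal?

S2, S3, S5, S6, S8, S10

S1: dominated by S3 (start delay 0≤1, salary ask 165≤209, interview score 8.4≥3.2, experience 20≥12).
S2: not dominated (best interview score).
S3: not dominated (best experience).
S4: dominated by S3 (start delay 0≤11, salary ask 165≤166, interview score 8.4≥4.5, experience 20≥10).
S5: not dominated (best salary ask).
S6: not dominated.
S7: dominated by S3 (start delay 0≤9, salary ask 165≤223, interview score 8.4≥6.4, experience 20≥6).
S8: not dominated.
S9: dominated by S3 (start delay 0≤1, salary ask 165≤207, interview score 8.4≥8.3, experience 20≥11).
S10: not dominated.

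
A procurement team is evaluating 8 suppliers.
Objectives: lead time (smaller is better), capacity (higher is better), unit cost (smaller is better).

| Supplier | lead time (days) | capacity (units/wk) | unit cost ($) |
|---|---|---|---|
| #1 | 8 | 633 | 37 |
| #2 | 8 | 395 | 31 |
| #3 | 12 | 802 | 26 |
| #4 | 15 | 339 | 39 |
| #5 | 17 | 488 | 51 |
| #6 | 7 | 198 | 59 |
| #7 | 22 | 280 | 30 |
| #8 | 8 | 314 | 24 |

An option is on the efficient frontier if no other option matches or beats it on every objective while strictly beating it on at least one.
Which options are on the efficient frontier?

#1, #2, #3, #6, #8

#1: not dominated.
#2: not dominated.
#3: not dominated (best capacity).
#4: dominated by #1 (lead time 8≤15, capacity 633≥339, unit cost 37≤39).
#5: dominated by #1 (lead time 8≤17, capacity 633≥488, unit cost 37≤51).
#6: not dominated (best lead time).
#7: dominated by #3 (lead time 12≤22, capacity 802≥280, unit cost 26≤30).
#8: not dominated (best unit cost).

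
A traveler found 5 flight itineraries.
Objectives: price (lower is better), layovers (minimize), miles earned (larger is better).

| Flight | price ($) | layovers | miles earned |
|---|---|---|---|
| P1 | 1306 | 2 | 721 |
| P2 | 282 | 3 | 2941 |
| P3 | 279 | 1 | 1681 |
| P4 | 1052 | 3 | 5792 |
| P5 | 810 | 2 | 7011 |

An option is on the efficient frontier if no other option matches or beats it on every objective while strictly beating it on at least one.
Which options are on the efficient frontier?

P2, P3, P5

P1: dominated by P3 (price 279≤1306, layovers 1≤2, miles earned 1681≥721).
P2: not dominated.
P3: not dominated (best price).
P4: dominated by P5 (price 810≤1052, layovers 2≤3, miles earned 7011≥5792).
P5: not dominated (best miles earned).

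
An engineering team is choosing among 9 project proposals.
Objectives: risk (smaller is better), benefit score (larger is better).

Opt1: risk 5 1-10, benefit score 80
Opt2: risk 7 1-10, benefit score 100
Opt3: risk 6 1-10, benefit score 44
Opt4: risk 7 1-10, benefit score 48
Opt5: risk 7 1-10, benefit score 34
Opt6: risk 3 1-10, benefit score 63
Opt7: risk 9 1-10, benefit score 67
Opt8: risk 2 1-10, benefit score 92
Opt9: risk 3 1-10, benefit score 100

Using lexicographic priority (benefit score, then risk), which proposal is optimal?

Opt9

First maximize benefit score: best is 100, kept {Opt2, Opt9}.
Then minimize risk: best is 3, kept {Opt9}.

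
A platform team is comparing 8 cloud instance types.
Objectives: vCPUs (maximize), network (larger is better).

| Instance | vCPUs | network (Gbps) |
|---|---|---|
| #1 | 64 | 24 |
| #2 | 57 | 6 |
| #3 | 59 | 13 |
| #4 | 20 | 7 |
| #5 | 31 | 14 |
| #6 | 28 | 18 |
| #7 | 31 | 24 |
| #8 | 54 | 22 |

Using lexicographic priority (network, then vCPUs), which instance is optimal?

First maximize network: best is 24, kept {#1, #7}.
Then maximize vCPUs: best is 64, kept {#1}.

#1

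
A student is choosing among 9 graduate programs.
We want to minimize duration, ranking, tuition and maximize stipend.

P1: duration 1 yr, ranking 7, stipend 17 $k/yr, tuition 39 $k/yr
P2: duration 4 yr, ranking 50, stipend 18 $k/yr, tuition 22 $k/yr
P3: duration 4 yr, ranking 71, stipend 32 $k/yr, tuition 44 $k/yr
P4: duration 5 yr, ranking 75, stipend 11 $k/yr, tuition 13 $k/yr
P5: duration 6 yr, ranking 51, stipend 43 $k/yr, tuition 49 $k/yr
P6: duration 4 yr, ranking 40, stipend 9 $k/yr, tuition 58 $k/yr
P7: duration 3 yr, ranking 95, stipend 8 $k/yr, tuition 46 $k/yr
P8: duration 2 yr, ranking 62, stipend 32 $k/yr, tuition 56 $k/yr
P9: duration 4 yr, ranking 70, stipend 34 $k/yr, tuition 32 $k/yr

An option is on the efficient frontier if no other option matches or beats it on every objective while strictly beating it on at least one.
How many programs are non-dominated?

P1: not dominated (best duration).
P2: not dominated.
P3: dominated by P9 (duration 4≤4, ranking 70≤71, stipend 34≥32, tuition 32≤44).
P4: not dominated (best tuition).
P5: not dominated (best stipend).
P6: dominated by P1 (duration 1≤4, ranking 7≤40, stipend 17≥9, tuition 39≤58).
P7: dominated by P1 (duration 1≤3, ranking 7≤95, stipend 17≥8, tuition 39≤46).
P8: not dominated.
P9: not dominated.
Pareto-optimal: P1, P2, P4, P5, P8, P9 → 6.

6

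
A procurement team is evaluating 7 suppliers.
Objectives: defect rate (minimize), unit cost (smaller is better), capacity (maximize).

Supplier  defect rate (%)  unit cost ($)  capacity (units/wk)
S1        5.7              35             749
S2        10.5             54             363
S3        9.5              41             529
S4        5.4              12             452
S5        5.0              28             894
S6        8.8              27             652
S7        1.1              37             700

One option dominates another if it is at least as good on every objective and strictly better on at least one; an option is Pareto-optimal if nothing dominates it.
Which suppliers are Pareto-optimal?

S4, S5, S6, S7

S1: dominated by S5 (defect rate 5.0≤5.7, unit cost 28≤35, capacity 894≥749).
S2: dominated by S1 (defect rate 5.7≤10.5, unit cost 35≤54, capacity 749≥363).
S3: dominated by S1 (defect rate 5.7≤9.5, unit cost 35≤41, capacity 749≥529).
S4: not dominated (best unit cost).
S5: not dominated (best capacity).
S6: not dominated.
S7: not dominated (best defect rate).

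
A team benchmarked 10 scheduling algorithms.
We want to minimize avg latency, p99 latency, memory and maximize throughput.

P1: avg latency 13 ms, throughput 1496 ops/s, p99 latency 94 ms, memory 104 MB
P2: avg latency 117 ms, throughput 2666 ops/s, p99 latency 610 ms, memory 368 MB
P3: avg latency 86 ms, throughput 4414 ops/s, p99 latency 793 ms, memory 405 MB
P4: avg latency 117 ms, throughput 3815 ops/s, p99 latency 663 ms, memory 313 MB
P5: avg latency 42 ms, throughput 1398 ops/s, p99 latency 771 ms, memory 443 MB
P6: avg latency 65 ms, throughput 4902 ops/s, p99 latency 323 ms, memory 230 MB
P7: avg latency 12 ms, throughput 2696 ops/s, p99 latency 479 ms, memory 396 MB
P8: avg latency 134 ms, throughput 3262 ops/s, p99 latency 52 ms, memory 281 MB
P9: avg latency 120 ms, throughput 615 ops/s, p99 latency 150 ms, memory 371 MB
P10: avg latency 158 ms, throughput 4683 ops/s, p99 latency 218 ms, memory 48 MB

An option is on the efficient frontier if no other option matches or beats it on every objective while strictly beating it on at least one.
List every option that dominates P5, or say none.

P1, P7

P1: avg latency 13≤42, throughput 1496≥1398, p99 latency 94≤771, memory 104≤443 — dominates P5.
P7: avg latency 12≤42, throughput 2696≥1398, p99 latency 479≤771, memory 396≤443 — dominates P5.
Others (P2, P3, P4, P6, P8, P9, P10) are each worse than P5 on at least one objective.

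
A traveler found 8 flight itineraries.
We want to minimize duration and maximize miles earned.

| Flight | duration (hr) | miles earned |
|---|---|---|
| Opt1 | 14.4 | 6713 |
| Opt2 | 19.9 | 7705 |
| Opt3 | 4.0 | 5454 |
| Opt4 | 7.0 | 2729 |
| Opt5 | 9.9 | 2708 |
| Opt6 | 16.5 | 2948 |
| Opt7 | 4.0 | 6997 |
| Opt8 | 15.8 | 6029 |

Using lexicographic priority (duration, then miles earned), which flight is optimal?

First minimize duration: best is 4.0, kept {Opt3, Opt7}.
Then maximize miles earned: best is 6997, kept {Opt7}.

Opt7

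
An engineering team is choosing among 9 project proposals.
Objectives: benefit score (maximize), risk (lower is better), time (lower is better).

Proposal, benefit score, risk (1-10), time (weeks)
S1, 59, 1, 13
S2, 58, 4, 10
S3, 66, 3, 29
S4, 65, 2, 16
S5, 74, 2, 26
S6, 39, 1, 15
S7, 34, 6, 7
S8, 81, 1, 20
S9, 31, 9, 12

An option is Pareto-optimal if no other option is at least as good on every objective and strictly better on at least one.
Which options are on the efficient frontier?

S1, S2, S4, S7, S8

S1: not dominated.
S2: not dominated.
S3: dominated by S5 (benefit score 74≥66, risk 2≤3, time 26≤29).
S4: not dominated.
S5: dominated by S8 (benefit score 81≥74, risk 1≤2, time 20≤26).
S6: dominated by S1 (benefit score 59≥39, risk 1≤1, time 13≤15).
S7: not dominated (best time).
S8: not dominated (best benefit score).
S9: dominated by S2 (benefit score 58≥31, risk 4≤9, time 10≤12).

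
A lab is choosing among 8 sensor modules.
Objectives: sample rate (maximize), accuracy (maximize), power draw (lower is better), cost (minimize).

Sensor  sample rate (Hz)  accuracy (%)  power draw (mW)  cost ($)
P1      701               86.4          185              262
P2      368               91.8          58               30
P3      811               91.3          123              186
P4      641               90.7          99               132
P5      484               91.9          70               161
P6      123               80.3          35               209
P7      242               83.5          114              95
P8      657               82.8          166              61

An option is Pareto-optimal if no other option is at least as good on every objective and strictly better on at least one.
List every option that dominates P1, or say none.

P3

P3: sample rate 811≥701, accuracy 91.3≥86.4, power draw 123≤185, cost 186≤262 — dominates P1.
Others (P2, P4, P5, P6, P7, P8) are each worse than P1 on at least one objective.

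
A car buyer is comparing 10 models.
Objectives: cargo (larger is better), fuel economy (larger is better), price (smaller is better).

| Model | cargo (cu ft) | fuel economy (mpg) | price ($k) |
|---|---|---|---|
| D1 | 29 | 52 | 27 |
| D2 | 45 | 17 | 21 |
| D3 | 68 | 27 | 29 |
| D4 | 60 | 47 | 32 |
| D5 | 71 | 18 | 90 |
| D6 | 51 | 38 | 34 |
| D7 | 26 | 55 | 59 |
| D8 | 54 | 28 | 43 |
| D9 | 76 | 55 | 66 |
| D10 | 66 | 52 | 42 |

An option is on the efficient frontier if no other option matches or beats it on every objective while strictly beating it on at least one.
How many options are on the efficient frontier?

7

D1: not dominated.
D2: not dominated (best price).
D3: not dominated.
D4: not dominated.
D5: dominated by D9 (cargo 76≥71, fuel economy 55≥18, price 66≤90).
D6: dominated by D4 (cargo 60≥51, fuel economy 47≥38, price 32≤34).
D7: not dominated.
D8: dominated by D4 (cargo 60≥54, fuel economy 47≥28, price 32≤43).
D9: not dominated (best cargo).
D10: not dominated.
Pareto-optimal: D1, D2, D3, D4, D7, D9, D10 → 7.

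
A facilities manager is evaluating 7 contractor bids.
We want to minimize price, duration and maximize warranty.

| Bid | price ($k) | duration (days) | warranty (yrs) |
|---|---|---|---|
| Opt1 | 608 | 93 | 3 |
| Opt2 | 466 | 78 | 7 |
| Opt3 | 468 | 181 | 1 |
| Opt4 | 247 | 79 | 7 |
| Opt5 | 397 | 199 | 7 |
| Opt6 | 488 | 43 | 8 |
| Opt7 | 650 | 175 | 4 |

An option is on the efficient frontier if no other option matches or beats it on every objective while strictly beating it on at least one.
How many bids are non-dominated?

Opt1: dominated by Opt2 (price 466≤608, duration 78≤93, warranty 7≥3).
Opt2: not dominated.
Opt3: dominated by Opt2 (price 466≤468, duration 78≤181, warranty 7≥1).
Opt4: not dominated (best price).
Opt5: dominated by Opt4 (price 247≤397, duration 79≤199, warranty 7≥7).
Opt6: not dominated (best duration).
Opt7: dominated by Opt2 (price 466≤650, duration 78≤175, warranty 7≥4).
Pareto-optimal: Opt2, Opt4, Opt6 → 3.

3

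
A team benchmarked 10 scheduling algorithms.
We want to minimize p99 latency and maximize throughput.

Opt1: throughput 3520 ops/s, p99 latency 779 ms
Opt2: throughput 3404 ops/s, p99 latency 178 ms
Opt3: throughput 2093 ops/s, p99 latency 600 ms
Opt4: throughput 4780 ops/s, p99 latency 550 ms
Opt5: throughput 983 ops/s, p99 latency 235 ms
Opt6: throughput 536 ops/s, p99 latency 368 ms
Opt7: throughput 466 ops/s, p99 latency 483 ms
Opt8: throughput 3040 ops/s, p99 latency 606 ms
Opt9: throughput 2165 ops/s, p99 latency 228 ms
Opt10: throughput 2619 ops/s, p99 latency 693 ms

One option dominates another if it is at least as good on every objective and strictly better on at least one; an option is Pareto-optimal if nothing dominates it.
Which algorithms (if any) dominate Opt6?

Opt2: throughput 3404≥536, p99 latency 178≤368 — dominates Opt6.
Opt5: throughput 983≥536, p99 latency 235≤368 — dominates Opt6.
Opt9: throughput 2165≥536, p99 latency 228≤368 — dominates Opt6.
Others (Opt1, Opt3, Opt4, Opt7, Opt8, Opt10) are each worse than Opt6 on at least one objective.

Opt2, Opt5, Opt9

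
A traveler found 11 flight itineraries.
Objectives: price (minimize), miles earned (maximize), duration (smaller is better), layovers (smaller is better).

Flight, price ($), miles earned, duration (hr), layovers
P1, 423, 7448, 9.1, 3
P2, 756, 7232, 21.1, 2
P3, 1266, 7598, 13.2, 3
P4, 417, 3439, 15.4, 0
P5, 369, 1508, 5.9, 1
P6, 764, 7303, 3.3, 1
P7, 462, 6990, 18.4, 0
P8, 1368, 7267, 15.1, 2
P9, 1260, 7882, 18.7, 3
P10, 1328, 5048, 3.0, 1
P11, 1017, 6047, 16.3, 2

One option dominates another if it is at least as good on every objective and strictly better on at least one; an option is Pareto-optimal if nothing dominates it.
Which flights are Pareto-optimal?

P1: not dominated.
P2: not dominated.
P3: not dominated.
P4: not dominated.
P5: not dominated (best price).
P6: not dominated.
P7: not dominated.
P8: dominated by P6 (price 764≤1368, miles earned 7303≥7267, duration 3.3≤15.1, layovers 1≤2).
P9: not dominated (best miles earned).
P10: not dominated (best duration).
P11: dominated by P6 (price 764≤1017, miles earned 7303≥6047, duration 3.3≤16.3, layovers 1≤2).

P1, P2, P3, P4, P5, P6, P7, P9, P10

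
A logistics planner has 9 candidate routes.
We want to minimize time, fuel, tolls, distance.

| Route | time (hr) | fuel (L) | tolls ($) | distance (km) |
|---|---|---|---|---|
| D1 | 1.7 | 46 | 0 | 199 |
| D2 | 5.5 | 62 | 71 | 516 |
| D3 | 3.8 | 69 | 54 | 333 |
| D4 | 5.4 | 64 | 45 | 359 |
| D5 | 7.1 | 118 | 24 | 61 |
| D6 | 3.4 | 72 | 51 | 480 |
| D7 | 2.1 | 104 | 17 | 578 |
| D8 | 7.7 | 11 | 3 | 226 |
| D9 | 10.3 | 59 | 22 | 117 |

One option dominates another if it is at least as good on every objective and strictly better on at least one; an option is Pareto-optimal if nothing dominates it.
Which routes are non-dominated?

D1, D5, D8, D9

D1: not dominated (best time).
D2: dominated by D1 (time 1.7≤5.5, fuel 46≤62, tolls 0≤71, distance 199≤516).
D3: dominated by D1 (time 1.7≤3.8, fuel 46≤69, tolls 0≤54, distance 199≤333).
D4: dominated by D1 (time 1.7≤5.4, fuel 46≤64, tolls 0≤45, distance 199≤359).
D5: not dominated (best distance).
D6: dominated by D1 (time 1.7≤3.4, fuel 46≤72, tolls 0≤51, distance 199≤480).
D7: dominated by D1 (time 1.7≤2.1, fuel 46≤104, tolls 0≤17, distance 199≤578).
D8: not dominated (best fuel).
D9: not dominated.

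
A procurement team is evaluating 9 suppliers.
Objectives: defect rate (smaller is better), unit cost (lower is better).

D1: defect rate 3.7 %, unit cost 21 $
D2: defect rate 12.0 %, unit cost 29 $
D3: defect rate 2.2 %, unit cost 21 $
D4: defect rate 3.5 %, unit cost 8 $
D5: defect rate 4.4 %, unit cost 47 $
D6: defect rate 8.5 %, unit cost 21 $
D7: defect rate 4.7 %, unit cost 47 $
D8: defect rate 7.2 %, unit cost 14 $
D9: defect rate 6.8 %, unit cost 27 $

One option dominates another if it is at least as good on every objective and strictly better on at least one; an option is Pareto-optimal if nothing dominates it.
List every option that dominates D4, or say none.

D1: worse on defect rate (3.7 vs 3.5).
D2: worse on defect rate (12.0 vs 3.5).
D3: worse on unit cost (21 vs 8).
D5: worse on defect rate (4.4 vs 3.5).
D6: worse on defect rate (8.5 vs 3.5).
D7: worse on defect rate (4.7 vs 3.5).
D8: worse on defect rate (7.2 vs 3.5).
D9: worse on defect rate (6.8 vs 3.5).
No option dominates D4.

none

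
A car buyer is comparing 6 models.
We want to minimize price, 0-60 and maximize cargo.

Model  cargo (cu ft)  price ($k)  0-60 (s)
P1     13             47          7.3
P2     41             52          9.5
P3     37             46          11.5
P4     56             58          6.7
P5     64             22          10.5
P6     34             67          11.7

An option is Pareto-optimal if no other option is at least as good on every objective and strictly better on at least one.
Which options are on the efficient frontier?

P1, P2, P4, P5

P1: not dominated.
P2: not dominated.
P3: dominated by P5 (cargo 64≥37, price 22≤46, 0-60 10.5≤11.5).
P4: not dominated (best 0-60).
P5: not dominated (best cargo).
P6: dominated by P2 (cargo 41≥34, price 52≤67, 0-60 9.5≤11.7).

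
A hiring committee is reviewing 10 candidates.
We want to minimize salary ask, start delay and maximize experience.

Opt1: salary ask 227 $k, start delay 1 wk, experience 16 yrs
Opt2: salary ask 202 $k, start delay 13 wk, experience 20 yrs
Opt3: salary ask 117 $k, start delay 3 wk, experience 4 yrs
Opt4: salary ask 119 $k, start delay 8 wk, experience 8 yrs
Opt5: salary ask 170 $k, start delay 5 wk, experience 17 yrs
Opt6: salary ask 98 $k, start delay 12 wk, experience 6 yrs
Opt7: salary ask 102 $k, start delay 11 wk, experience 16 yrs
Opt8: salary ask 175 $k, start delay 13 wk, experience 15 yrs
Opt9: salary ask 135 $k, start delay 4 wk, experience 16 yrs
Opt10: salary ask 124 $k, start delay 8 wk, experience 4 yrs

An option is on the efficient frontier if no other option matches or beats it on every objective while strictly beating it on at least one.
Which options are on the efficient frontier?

Opt1, Opt2, Opt3, Opt4, Opt5, Opt6, Opt7, Opt9

Opt1: not dominated (best start delay).
Opt2: not dominated (best experience).
Opt3: not dominated.
Opt4: not dominated.
Opt5: not dominated.
Opt6: not dominated (best salary ask).
Opt7: not dominated.
Opt8: dominated by Opt5 (salary ask 170≤175, start delay 5≤13, experience 17≥15).
Opt9: not dominated.
Opt10: dominated by Opt3 (salary ask 117≤124, start delay 3≤8, experience 4≥4).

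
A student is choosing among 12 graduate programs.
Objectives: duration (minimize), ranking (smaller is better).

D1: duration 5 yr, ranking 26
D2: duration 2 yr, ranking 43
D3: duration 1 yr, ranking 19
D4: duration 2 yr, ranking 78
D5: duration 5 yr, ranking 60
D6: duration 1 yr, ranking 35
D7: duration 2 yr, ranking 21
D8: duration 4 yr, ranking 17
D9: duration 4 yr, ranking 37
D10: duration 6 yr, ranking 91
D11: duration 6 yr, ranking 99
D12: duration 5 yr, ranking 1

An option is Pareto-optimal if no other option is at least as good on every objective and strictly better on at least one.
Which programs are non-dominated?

D1: dominated by D3 (duration 1≤5, ranking 19≤26).
D2: dominated by D3 (duration 1≤2, ranking 19≤43).
D3: not dominated.
D4: dominated by D2 (duration 2≤2, ranking 43≤78).
D5: dominated by D1 (duration 5≤5, ranking 26≤60).
D6: dominated by D3 (duration 1≤1, ranking 19≤35).
D7: dominated by D3 (duration 1≤2, ranking 19≤21).
D8: not dominated.
D9: dominated by D3 (duration 1≤4, ranking 19≤37).
D10: dominated by D1 (duration 5≤6, ranking 26≤91).
D11: dominated by D1 (duration 5≤6, ranking 26≤99).
D12: not dominated (best ranking).

D3, D8, D12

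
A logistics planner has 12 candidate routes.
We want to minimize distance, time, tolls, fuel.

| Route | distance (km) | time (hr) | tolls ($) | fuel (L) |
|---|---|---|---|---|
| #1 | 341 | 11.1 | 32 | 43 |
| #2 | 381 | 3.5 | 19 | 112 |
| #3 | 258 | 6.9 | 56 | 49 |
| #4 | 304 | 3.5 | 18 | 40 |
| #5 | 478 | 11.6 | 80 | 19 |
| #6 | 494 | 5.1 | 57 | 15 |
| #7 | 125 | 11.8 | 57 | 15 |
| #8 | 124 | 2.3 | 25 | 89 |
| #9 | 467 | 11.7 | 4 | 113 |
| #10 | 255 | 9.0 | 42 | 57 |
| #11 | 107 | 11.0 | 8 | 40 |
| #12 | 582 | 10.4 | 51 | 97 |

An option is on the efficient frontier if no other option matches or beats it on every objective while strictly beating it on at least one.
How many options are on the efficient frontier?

#1: dominated by #4 (distance 304≤341, time 3.5≤11.1, tolls 18≤32, fuel 40≤43).
#2: dominated by #4 (distance 304≤381, time 3.5≤3.5, tolls 18≤19, fuel 40≤112).
#3: not dominated.
#4: not dominated.
#5: not dominated.
#6: not dominated.
#7: not dominated.
#8: not dominated (best time).
#9: not dominated (best tolls).
#10: not dominated.
#11: not dominated (best distance).
#12: dominated by #4 (distance 304≤582, time 3.5≤10.4, tolls 18≤51, fuel 40≤97).
Pareto-optimal: #3, #4, #5, #6, #7, #8, #9, #10, #11 → 9.

9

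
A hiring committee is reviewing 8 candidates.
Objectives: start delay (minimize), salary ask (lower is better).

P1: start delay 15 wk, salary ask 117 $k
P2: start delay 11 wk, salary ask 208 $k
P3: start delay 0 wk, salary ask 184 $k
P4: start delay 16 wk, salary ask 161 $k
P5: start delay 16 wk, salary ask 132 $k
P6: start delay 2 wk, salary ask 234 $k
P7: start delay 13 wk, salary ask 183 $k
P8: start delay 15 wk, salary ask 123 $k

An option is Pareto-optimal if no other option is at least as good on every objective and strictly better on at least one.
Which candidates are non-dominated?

P1: not dominated (best salary ask).
P2: dominated by P3 (start delay 0≤11, salary ask 184≤208).
P3: not dominated (best start delay).
P4: dominated by P1 (start delay 15≤16, salary ask 117≤161).
P5: dominated by P1 (start delay 15≤16, salary ask 117≤132).
P6: dominated by P3 (start delay 0≤2, salary ask 184≤234).
P7: not dominated.
P8: dominated by P1 (start delay 15≤15, salary ask 117≤123).

P1, P3, P7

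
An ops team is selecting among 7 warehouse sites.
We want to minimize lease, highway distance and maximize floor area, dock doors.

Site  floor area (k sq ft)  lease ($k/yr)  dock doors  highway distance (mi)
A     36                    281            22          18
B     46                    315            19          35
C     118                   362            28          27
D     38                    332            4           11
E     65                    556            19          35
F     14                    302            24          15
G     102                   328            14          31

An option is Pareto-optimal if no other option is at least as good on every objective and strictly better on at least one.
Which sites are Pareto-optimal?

A, B, C, D, F, G

A: not dominated (best lease).
B: not dominated.
C: not dominated (best floor area).
D: not dominated (best highway distance).
E: dominated by C (floor area 118≥65, lease 362≤556, dock doors 28≥19, highway distance 27≤35).
F: not dominated.
G: not dominated.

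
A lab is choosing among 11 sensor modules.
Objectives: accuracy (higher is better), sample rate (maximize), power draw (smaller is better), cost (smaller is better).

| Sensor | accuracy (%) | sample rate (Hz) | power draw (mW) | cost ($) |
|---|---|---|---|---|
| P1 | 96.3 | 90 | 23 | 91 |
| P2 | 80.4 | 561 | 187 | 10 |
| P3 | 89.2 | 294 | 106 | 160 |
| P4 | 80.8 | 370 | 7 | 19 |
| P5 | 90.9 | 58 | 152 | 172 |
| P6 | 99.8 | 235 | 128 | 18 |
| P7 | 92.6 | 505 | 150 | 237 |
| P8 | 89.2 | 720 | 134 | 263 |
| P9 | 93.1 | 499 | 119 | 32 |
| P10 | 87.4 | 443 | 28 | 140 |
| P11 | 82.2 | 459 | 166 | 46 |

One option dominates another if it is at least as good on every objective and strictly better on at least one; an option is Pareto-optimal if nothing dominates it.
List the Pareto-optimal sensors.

P1, P2, P3, P4, P6, P7, P8, P9, P10

P1: not dominated.
P2: not dominated (best cost).
P3: not dominated.
P4: not dominated (best power draw).
P5: dominated by P1 (accuracy 96.3≥90.9, sample rate 90≥58, power draw 23≤152, cost 91≤172).
P6: not dominated (best accuracy).
P7: not dominated.
P8: not dominated (best sample rate).
P9: not dominated.
P10: not dominated.
P11: dominated by P9 (accuracy 93.1≥82.2, sample rate 499≥459, power draw 119≤166, cost 32≤46).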